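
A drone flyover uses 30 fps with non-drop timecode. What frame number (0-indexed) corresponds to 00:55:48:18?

100458

Total seconds to the label: (0 × 3600 + 55 × 60 + 48) = 3348.
Frame index = 3348 × 30 + 18 = 100458.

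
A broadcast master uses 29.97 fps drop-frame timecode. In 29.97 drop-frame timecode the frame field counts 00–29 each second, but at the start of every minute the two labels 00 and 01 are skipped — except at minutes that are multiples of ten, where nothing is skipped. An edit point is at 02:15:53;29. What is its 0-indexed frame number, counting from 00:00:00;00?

As if non-drop at 30 labels/s: (2 × 3600 + 15 × 60 + 53) × 30 + 29 = 244619.
Minute boundaries passed: 135; those not divisible by 10: 135 − 13 = 122; dropped labels = 2 × 122 = 244.
Actual frame index = 244619 − 244 = 244375.

244375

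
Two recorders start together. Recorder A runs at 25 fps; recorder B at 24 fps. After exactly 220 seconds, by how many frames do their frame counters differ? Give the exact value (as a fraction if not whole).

A emits 25 × 220 = 5500 frames; B emits 24 × 220 = 5280.
Difference = 220 frames; B is behind A.

220 frames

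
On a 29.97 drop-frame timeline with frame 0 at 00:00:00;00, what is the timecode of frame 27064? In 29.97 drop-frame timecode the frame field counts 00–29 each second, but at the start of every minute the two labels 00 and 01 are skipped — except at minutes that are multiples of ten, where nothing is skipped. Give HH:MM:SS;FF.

00:15:03;02

Ten DF minutes hold 17982 frames, so frame 27064 lies in block 1 (frames 17982–35963) with 9082 frames into that block.
The block's first minute is 1800 frames and the rest 1798 each; 9082 frames reaches minute 5, so 1 × 18 + 5 × 2 = 28 labels have been skipped so far.
Adding those back, label number 27064 + 28 = 27092 at 30 labels/s is 903 s + 2 f = 0 h 15 min 3 s frame 2, i.e. 00:15:03;02.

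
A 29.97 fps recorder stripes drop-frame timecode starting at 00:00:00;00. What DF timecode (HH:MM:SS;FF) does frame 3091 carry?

00:01:43;03

Ten DF minutes hold 17982 frames, so frame 3091 lies in block 0 (frames 0–17981) with 3091 frames into that block.
The block's first minute is 1800 frames and the rest 1798 each; 3091 frames reaches minute 1, so 0 × 18 + 1 × 2 = 2 labels have been skipped so far.
Adding those back, label number 3091 + 2 = 3093 at 30 labels/s is 103 s + 3 f = 0 h 1 min 43 s frame 3, i.e. 00:01:43;03.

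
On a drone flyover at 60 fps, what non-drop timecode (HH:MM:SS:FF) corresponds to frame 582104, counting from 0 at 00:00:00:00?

582104 ÷ 60 = 9701 full seconds, remainder 44 frames.
9701 s = 2 h 41 min 41 s.
Timecode: 02:41:41:44.

02:41:41:44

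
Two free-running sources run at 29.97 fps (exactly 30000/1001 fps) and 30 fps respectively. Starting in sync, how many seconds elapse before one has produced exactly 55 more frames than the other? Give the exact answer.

11011/6 seconds

The gap grows by |30 − 30000/1001| = 30/1001 frames per second.
Time for a 55-frame gap: 55 ÷ (30/1001) = 11011/6 s.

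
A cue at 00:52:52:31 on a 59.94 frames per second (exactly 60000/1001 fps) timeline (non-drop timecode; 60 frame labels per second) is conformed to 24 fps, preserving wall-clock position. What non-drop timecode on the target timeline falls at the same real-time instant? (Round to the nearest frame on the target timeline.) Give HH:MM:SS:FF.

Source frame index: (0×3600 + 52×60 + 52) × 60 + 31 = 190351.
Real time: 190351 / (60000/1001) = 190541351/60000 s.
Target frame: (190541351/60000) × (24) = 190541351/2500 ≈ 76216.540 → 76217.
At 24 labels/s: frame 76217 → 00:52:55:17.

00:52:55:17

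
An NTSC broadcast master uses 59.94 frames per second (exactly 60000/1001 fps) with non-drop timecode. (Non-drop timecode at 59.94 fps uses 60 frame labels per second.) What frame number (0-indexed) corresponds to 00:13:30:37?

frame 48637

Total seconds to the label: (0 × 3600 + 13 × 60 + 30) = 810.
Frame index = 810 × 60 + 37 = 48637.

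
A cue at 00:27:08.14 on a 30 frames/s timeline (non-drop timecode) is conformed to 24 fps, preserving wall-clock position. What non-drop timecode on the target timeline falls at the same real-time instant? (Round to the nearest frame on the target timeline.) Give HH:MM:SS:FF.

Source frame index: (0×3600 + 27×60 + 8) × 30 + 14 = 48854.
Real time: 48854 / (30) = 24427/15 s.
Target frame: (24427/15) × (24) = 195416/5 ≈ 39083.200 → 39083.
At 24 labels/s: frame 39083 → 00:27:08:11.

00:27:08:11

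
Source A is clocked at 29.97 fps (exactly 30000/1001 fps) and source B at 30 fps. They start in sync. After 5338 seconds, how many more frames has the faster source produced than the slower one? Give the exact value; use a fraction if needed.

A emits 30000/1001 × 5338 = 160140000/1001 frames; B emits 30 × 5338 = 160140.
Difference = 160140/1001 frames (≈ 159.9800); B is ahead of A.

160140/1001 frames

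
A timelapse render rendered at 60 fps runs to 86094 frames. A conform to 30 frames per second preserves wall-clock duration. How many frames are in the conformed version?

Frames at target rate = 86094 × (30) / (60) = 43047.

43047 frames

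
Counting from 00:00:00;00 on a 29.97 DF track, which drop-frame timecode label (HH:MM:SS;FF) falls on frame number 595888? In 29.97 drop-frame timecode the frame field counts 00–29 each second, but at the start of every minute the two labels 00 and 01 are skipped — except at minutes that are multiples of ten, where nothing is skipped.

Each 10-minute DF block holds 10 × 60 × 30 − 9 × 2 = 17982 frames. 595888 ÷ 17982 → 33 full blocks, remainder 2482.
Within the partial block the first minute is 1800 frames and each further minute 1798, so 1 further minute boundary passed. Total skipped labels = 18 × 33 + 2 × 1 = 596.
Non-drop label index = 595888 + 596 = 596484; at 30 labels/s that is 05:31:22:24, i.e. DF 05:31:22;24.

05:31:22;24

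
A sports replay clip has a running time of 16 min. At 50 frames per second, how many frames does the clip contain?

16 min = 960 s.
Frames = 960 × 50 = 48000.

48000 frames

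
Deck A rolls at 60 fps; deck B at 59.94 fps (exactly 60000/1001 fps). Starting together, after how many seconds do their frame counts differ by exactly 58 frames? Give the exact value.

The gap grows by |60000/1001 − 60| = 60/1001 frames per second.
Time for a 58-frame gap: 58 ÷ (60/1001) = 29029/30 s.

29029/30 seconds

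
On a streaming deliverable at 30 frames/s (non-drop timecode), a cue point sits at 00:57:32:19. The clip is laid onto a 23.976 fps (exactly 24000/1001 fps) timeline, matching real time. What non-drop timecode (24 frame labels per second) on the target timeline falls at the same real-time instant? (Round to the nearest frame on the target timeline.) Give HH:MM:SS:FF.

Source frame index: (0×3600 + 57×60 + 32) × 30 + 19 = 103579.
Real time: 103579 / (30) = 103579/30 s.
Target frame: (103579/30) × (24000/1001) = 11837600/143 ≈ 82780.420 → 82780.
At 24 labels/s: frame 82780 → 00:57:29:04.

00:57:29:04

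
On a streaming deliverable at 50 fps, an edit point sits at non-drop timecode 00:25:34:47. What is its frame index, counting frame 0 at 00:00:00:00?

frame 76747

Total seconds to the label: (0 × 3600 + 25 × 60 + 34) = 1534.
Frame index = 1534 × 50 + 47 = 76747.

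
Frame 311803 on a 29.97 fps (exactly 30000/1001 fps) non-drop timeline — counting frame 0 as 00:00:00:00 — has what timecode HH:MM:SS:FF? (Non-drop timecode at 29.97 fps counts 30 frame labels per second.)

02:53:13:13

311803 ÷ 30 = 10393 full seconds, remainder 13 frames.
10393 s = 2 h 53 min 13 s.
Timecode: 02:53:13:13.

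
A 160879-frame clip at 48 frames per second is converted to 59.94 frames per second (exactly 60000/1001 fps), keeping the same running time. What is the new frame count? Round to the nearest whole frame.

200898 frames

Frames at target rate = 160879 × (60000/1001) / (48) = 201098750/1001 ≈ 200897.852.
Nearest whole frame: 200898.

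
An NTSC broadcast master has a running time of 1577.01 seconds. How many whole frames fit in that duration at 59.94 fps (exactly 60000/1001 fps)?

Frames = 1577.01 × 60000/1001 = 94620600/1001 ≈ 94526.0739.
Complete frames: 94526.

94526 frames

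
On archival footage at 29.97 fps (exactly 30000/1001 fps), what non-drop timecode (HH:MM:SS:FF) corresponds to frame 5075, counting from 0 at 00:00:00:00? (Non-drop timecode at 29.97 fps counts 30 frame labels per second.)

5075 ÷ 30 = 169 full seconds, remainder 5 frames.
169 s = 0 h 2 min 49 s.
Timecode: 00:02:49:05.

00:02:49:05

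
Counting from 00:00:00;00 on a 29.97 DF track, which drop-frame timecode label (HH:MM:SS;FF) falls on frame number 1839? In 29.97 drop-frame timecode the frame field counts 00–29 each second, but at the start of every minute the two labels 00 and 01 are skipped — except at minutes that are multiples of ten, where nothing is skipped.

00:01:01;11

Each 10-minute DF block holds 10 × 60 × 30 − 9 × 2 = 17982 frames. 1839 ÷ 17982 → 0 full blocks, remainder 1839.
Within the partial block the first minute is 1800 frames and each further minute 1798, so 1 further minute boundary passed. Total skipped labels = 18 × 0 + 2 × 1 = 2.
Non-drop label index = 1839 + 2 = 1841; at 30 labels/s that is 00:01:01:11, i.e. DF 00:01:01;11.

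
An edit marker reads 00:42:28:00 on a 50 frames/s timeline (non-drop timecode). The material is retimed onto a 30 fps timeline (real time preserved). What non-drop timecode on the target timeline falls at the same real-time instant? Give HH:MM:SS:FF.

00:42:28:00

Source frame index: (0×3600 + 42×60 + 28) × 50 + 0 = 127400.
Real time: 127400 / (50) = 2548 s.
Target frame: (2548) × (30) = 76440.
At 30 labels/s: frame 76440 → 00:42:28:00.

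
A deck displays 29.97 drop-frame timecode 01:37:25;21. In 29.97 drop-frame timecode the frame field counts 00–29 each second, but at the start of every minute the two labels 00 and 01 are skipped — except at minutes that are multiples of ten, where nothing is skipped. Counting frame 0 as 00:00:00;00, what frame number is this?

As if non-drop at 30 labels/s: (1 × 3600 + 37 × 60 + 25) × 30 + 21 = 175371.
Minute boundaries passed: 97; those not divisible by 10: 97 − 9 = 88; dropped labels = 2 × 88 = 176.
Actual frame index = 175371 − 176 = 175195.

175195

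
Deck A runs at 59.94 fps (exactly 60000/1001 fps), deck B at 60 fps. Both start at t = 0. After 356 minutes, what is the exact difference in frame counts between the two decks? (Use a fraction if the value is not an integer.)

1281600/1001 frames

356 min = 21360 s.
A emits 60000/1001 × 21360 = 1281600000/1001 frames; B emits 60 × 21360 = 1281600.
Difference = 1281600/1001 frames (≈ 1280.3197); B is ahead of A.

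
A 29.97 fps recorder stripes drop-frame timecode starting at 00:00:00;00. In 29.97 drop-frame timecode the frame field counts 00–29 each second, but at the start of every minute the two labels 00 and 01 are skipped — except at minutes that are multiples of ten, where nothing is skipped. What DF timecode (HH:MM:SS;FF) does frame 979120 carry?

09:04:30;00

Ten DF minutes hold 17982 frames, so frame 979120 lies in block 54 (frames 971028–989009) with 8092 frames into that block.
The block's first minute is 1800 frames and the rest 1798 each; 8092 frames reaches minute 4, so 54 × 18 + 4 × 2 = 980 labels have been skipped so far.
Adding those back, label number 979120 + 980 = 980100 at 30 labels/s is 32670 s + 0 f = 9 h 4 min 30 s frame 0, i.e. 09:04:30;00.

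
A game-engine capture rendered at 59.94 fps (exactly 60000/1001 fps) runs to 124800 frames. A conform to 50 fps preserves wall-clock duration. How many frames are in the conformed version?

104104 frames

Target frames = source frames × (target rate / source rate) = 124800 × (50)/(60000/1001) = 124800 × 1001/1200 = 104104.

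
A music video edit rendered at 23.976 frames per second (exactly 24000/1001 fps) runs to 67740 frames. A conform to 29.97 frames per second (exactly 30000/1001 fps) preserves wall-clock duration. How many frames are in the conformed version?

84675 frames

Target frames = source frames × (target rate / source rate) = 67740 × (30000/1001)/(24000/1001) = 67740 × 5/4 = 84675.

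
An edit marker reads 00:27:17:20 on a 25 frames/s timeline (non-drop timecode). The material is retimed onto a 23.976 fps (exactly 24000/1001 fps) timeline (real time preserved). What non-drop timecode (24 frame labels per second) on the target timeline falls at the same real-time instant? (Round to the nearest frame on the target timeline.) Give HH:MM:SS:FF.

00:27:16:04

Source frame index: (0×3600 + 27×60 + 17) × 25 + 20 = 40945.
Real time: 40945 / (25) = 8189/5 s.
Target frame: (8189/5) × (24000/1001) = 39307200/1001 ≈ 39267.932 → 39268.
At 24 labels/s: frame 39268 → 00:27:16:04.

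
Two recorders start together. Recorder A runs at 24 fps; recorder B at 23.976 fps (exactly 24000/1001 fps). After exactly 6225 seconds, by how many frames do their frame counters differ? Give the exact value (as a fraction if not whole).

A emits 24 × 6225 = 149400 frames; B emits 24000/1001 × 6225 = 149400000/1001.
Difference = 149400/1001 frames (≈ 149.2507); B is behind A.

149400/1001 frames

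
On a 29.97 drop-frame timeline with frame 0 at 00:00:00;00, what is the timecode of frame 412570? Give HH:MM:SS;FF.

Each 10-minute DF block holds 10 × 60 × 30 − 9 × 2 = 17982 frames. 412570 ÷ 17982 → 22 full blocks, remainder 16966.
Within the partial block the first minute is 1800 frames and each further minute 1798, so 9 further minute boundaries passed. Total skipped labels = 18 × 22 + 2 × 9 = 414.
Non-drop label index = 412570 + 414 = 412984; at 30 labels/s that is 03:49:26:04, i.e. DF 03:49:26;04.

03:49:26;04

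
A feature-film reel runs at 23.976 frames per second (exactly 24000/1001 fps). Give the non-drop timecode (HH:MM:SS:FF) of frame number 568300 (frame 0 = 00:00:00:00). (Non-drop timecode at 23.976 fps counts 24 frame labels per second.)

06:34:39:04

568300 ÷ 24 = 23679 full seconds, remainder 4 frames.
23679 s = 6 h 34 min 39 s.
Timecode: 06:34:39:04.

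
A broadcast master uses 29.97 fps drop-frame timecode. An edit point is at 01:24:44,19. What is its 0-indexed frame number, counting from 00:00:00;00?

152387

As if non-drop at 30 labels/s: (1 × 3600 + 24 × 60 + 44) × 30 + 19 = 152539.
Minute boundaries passed: 84; those not divisible by 10: 84 − 8 = 76; dropped labels = 2 × 76 = 152.
Actual frame index = 152539 − 152 = 152387.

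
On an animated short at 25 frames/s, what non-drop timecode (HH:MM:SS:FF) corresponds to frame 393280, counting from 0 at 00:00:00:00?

04:22:11:05

393280 ÷ 25 = 15731 full seconds, remainder 5 frames.
15731 s = 4 h 22 min 11 s.
Timecode: 04:22:11:05.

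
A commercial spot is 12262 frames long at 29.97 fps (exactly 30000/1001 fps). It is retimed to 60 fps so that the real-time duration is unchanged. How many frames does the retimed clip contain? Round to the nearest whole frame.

Frames at target rate = 12262 × (60) / (30000/1001) = 6137131/250 ≈ 24548.524.
Nearest whole frame: 24549.

24549 frames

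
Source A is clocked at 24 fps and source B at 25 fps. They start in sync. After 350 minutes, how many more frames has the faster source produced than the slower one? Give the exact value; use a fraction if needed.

21000 frames

350 min = 21000 s.
A emits 24 × 21000 = 504000 frames; B emits 25 × 21000 = 525000.
Difference = 21000 frames; B is ahead of A.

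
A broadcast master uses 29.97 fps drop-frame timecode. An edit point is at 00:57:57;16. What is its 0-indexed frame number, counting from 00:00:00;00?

104222

Complete 10-minute blocks: 5, each 17982 frames → 89910.
Remaining 7 whole minutes in the current block: 1800 + 6 × 1798 = 12588 frames.
Within the current minute: 57 × 30 + 16 − 2 = 1724 (labels ;00/;01 skipped at this minute). Total = 89910 + 12588 + 1724 = 104222.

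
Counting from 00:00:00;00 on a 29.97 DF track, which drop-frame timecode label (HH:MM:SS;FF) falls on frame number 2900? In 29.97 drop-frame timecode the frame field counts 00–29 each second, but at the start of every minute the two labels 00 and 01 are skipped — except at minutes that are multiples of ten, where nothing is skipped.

Ten DF minutes hold 17982 frames, so frame 2900 lies in block 0 (frames 0–17981) with 2900 frames into that block.
The block's first minute is 1800 frames and the rest 1798 each; 2900 frames reaches minute 1, so 0 × 18 + 1 × 2 = 2 labels have been skipped so far.
Adding those back, label number 2900 + 2 = 2902 at 30 labels/s is 96 s + 22 f = 0 h 1 min 36 s frame 22, i.e. 00:01:36;22.

00:01:36;22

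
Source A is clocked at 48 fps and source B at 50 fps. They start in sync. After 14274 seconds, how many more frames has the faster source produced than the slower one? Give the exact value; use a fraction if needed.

A emits 48 × 14274 = 685152 frames; B emits 50 × 14274 = 713700.
Difference = 28548 frames; B is ahead of A.

28548 frames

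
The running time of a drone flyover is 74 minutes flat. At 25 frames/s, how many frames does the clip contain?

74 min = 4440 s.
Frames = 4440 × 25 = 111000.

111000 frames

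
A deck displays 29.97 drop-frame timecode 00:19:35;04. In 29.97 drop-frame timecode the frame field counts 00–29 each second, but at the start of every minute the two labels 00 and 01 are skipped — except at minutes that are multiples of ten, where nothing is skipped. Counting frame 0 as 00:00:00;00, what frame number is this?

35218

Complete 10-minute blocks: 1, each 17982 frames → 17982.
Remaining 9 whole minutes in the current block: 1800 + 8 × 1798 = 16184 frames.
Within the current minute: 35 × 30 + 4 − 2 = 1052 (labels ;00/;01 skipped at this minute). Total = 17982 + 16184 + 1052 = 35218.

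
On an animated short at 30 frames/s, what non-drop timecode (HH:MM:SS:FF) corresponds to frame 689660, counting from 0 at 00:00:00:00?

689660 ÷ 30 = 22988 full seconds, remainder 20 frames.
22988 s = 6 h 23 min 8 s.
Timecode: 06:23:08:20.

06:23:08:20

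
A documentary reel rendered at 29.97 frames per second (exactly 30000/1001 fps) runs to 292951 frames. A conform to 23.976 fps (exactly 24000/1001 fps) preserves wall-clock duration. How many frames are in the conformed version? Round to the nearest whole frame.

234361 frames

Frames at target rate = 292951 × (24000/1001) / (30000/1001) = 1171804/5 ≈ 234360.800.
Nearest whole frame: 234361.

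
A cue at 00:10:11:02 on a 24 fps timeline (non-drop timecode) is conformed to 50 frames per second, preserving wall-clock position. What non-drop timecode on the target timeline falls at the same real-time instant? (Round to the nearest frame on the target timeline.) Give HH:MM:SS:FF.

Source frame index: (0×3600 + 10×60 + 11) × 24 + 2 = 14666.
Real time: 14666 / (24) = 7333/12 s.
Target frame: (7333/12) × (50) = 183325/6 ≈ 30554.167 → 30554.
At 50 labels/s: frame 30554 → 00:10:11:04.

00:10:11:04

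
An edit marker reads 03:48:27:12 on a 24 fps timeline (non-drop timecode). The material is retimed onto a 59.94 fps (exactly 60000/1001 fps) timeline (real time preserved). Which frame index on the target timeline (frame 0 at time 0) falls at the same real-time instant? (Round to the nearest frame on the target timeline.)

frame 821628

Source frame index: (3×3600 + 48×60 + 27) × 24 + 12 = 328980.
Real time: 328980 / (24) = 27415/2 s.
Target frame: (27415/2) × (60000/1001) = 822450000/1001 ≈ 821628.372 → 821628.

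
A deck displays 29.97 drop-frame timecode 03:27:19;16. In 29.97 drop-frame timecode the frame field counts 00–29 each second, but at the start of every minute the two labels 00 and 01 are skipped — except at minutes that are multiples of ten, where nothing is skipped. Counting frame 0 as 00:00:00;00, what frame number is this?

As if non-drop at 30 labels/s: (3 × 3600 + 27 × 60 + 19) × 30 + 16 = 373186.
Minute boundaries passed: 207; those not divisible by 10: 207 − 20 = 187; dropped labels = 2 × 187 = 374.
Actual frame index = 373186 − 374 = 372812.

372812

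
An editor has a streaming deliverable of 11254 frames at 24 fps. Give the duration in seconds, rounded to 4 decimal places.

Running time = 11254 × 1/24 = 5627/12 s ≈ 468.9167 s.

468.9167 seconds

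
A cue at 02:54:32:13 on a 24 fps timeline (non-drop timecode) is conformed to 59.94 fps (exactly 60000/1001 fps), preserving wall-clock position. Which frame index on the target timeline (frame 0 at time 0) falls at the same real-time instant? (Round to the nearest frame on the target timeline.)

frame 627725

Source frame index: (2×3600 + 54×60 + 32) × 24 + 13 = 251341.
Real time: 251341 / (24) = 251341/24 s.
Target frame: (251341/24) × (60000/1001) = 628352500/1001 ≈ 627724.775 → 627725.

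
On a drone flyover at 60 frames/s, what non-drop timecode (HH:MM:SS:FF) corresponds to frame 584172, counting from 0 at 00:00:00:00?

02:42:16:12

584172 ÷ 60 = 9736 full seconds, remainder 12 frames.
9736 s = 2 h 42 min 16 s.
Timecode: 02:42:16:12.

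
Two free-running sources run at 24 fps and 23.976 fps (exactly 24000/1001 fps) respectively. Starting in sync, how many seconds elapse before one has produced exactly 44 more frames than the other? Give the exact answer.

11011/6 seconds

The gap grows by |24000/1001 − 24| = 24/1001 frames per second.
Time for a 44-frame gap: 44 ÷ (24/1001) = 11011/6 s.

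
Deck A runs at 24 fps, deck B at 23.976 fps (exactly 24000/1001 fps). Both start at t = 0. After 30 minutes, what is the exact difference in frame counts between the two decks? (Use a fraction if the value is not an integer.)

30 min = 1800 s.
A emits 24 × 1800 = 43200 frames; B emits 24000/1001 × 1800 = 43200000/1001.
Difference = 43200/1001 frames (≈ 43.1568); B is behind A.

43200/1001 frames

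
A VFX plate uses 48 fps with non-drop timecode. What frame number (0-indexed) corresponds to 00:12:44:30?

Total seconds to the label: (0 × 3600 + 12 × 60 + 44) = 764.
Frame index = 764 × 48 + 30 = 36702.

36702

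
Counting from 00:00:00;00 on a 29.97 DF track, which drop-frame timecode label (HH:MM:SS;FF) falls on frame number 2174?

Ten DF minutes hold 17982 frames, so frame 2174 lies in block 0 (frames 0–17981) with 2174 frames into that block.
The block's first minute is 1800 frames and the rest 1798 each; 2174 frames reaches minute 1, so 0 × 18 + 1 × 2 = 2 labels have been skipped so far.
Adding those back, label number 2174 + 2 = 2176 at 30 labels/s is 72 s + 16 f = 0 h 1 min 12 s frame 16, i.e. 00:01:12;16.

00:01:12;16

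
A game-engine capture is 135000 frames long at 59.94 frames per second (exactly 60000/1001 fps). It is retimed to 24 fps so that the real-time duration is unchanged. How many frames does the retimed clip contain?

54054 frames

Target frames = source frames × (target rate / source rate) = 135000 × (24)/(60000/1001) = 135000 × 1001/2500 = 54054.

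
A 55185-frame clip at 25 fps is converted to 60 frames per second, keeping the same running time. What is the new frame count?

132444 frames

Target frames = source frames × (target rate / source rate) = 55185 × (60)/(25) = 55185 × 12/5 = 132444.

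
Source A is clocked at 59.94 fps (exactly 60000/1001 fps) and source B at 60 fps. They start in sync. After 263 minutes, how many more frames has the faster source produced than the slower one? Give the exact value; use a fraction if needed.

946800/1001 frames

263 min = 15780 s.
A emits 60000/1001 × 15780 = 946800000/1001 frames; B emits 60 × 15780 = 946800.
Difference = 946800/1001 frames (≈ 945.8541); B is ahead of A.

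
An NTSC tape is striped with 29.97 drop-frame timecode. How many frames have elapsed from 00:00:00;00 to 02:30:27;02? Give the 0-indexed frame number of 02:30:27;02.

270542

As if non-drop at 30 labels/s: (2 × 3600 + 30 × 60 + 27) × 30 + 2 = 270812.
Minute boundaries passed: 150; those not divisible by 10: 150 − 15 = 135; dropped labels = 2 × 135 = 270.
Actual frame index = 270812 − 270 = 270542.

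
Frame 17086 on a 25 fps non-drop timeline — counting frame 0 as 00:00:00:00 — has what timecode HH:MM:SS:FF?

00:11:23:11

17086 ÷ 25 = 683 full seconds, remainder 11 frames.
683 s = 0 h 11 min 23 s.
Timecode: 00:11:23:11.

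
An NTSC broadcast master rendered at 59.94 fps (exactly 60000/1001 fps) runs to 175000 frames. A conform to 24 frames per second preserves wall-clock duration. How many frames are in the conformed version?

70070 frames

Target frames = source frames × (target rate / source rate) = 175000 × (24)/(60000/1001) = 175000 × 1001/2500 = 70070.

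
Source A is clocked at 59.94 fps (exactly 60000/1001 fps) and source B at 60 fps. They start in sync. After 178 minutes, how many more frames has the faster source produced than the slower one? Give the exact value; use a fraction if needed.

178 min = 10680 s.
A emits 60000/1001 × 10680 = 640800000/1001 frames; B emits 60 × 10680 = 640800.
Difference = 640800/1001 frames (≈ 640.1598); B is ahead of A.

640800/1001 frames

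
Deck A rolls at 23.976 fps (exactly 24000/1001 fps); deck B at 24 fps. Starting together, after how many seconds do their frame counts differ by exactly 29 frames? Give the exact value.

The gap grows by |24 − 24000/1001| = 24/1001 frames per second.
Time for a 29-frame gap: 29 ÷ (24/1001) = 29029/24 s.

29029/24 seconds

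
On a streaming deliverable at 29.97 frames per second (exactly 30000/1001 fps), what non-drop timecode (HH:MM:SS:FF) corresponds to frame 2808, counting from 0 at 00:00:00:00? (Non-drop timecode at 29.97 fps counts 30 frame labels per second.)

00:01:33:18

2808 ÷ 30 = 93 full seconds, remainder 18 frames.
93 s = 0 h 1 min 33 s.
Timecode: 00:01:33:18.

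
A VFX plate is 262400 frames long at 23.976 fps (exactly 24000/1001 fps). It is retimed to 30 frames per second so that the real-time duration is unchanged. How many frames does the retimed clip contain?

Target frames = source frames × (target rate / source rate) = 262400 × (30)/(24000/1001) = 262400 × 1001/800 = 328328.

328328 frames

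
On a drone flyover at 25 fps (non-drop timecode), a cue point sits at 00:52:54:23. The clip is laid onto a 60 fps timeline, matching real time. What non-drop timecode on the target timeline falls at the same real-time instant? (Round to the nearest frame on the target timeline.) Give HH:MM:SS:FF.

Source frame index: (0×3600 + 52×60 + 54) × 25 + 23 = 79373.
Real time: 79373 / (25) = 79373/25 s.
Target frame: (79373/25) × (60) = 952476/5 ≈ 190495.200 → 190495.
At 60 labels/s: frame 190495 → 00:52:54:55.

00:52:54:55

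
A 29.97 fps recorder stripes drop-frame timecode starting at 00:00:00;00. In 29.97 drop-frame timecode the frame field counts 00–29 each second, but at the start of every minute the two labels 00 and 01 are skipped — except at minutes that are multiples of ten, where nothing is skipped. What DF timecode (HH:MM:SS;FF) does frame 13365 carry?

00:07:25;29

Each 10-minute DF block holds 10 × 60 × 30 − 9 × 2 = 17982 frames. 13365 ÷ 17982 → 0 full blocks, remainder 13365.
Within the partial block the first minute is 1800 frames and each further minute 1798, so 7 further minute boundaries passed. Total skipped labels = 18 × 0 + 2 × 7 = 14.
Non-drop label index = 13365 + 14 = 13379; at 30 labels/s that is 00:07:25:29, i.e. DF 00:07:25;29.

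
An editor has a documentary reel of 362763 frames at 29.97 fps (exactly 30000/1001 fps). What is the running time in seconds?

Running time = 362763 / (30000/1001) = 12104.1921 s.

12104.1921 seconds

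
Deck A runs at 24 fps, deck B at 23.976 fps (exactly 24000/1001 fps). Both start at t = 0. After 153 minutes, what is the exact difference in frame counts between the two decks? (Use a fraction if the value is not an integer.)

153 min = 9180 s.
A emits 24 × 9180 = 220320 frames; B emits 24000/1001 × 9180 = 220320000/1001.
Difference = 220320/1001 frames (≈ 220.0999); B is behind A.

220320/1001 frames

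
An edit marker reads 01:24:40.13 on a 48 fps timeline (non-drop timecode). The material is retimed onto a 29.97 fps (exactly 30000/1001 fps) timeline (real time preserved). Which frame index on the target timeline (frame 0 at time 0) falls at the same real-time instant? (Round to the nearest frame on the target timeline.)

Source frame index: (1×3600 + 24×60 + 40) × 48 + 13 = 243853.
Real time: 243853 / (48) = 243853/48 s.
Target frame: (243853/48) × (30000/1001) = 152408125/1001 ≈ 152255.869 → 152256.

frame 152256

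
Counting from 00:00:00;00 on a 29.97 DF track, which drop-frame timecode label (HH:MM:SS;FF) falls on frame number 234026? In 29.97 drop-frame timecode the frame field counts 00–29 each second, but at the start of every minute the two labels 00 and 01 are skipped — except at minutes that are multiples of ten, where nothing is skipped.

02:10:08;20

Ten DF minutes hold 17982 frames, so frame 234026 lies in block 13 (frames 233766–251747) with 260 frames into that block.
The block's first minute is 1800 frames and the rest 1798 each; 260 frames reaches minute 0, so 13 × 18 + 0 × 2 = 234 labels have been skipped so far.
Adding those back, label number 234026 + 234 = 234260 at 30 labels/s is 7808 s + 20 f = 2 h 10 min 8 s frame 20, i.e. 02:10:08;20.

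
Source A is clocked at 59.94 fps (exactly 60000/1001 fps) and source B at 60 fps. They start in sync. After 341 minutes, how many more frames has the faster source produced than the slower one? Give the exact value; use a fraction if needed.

111600/91 frames

341 min = 20460 s.
A emits 60000/1001 × 20460 = 111600000/91 frames; B emits 60 × 20460 = 1227600.
Difference = 111600/91 frames (≈ 1226.3736); B is ahead of A.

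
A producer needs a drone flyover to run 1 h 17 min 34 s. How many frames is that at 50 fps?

1 h 17 min 34 s = 4654 s.
Frames = 4654 × 50 = 232700.

232700 frames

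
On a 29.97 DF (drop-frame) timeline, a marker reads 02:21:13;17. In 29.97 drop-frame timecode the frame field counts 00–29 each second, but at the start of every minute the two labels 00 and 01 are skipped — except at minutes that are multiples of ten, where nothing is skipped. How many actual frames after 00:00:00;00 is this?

253953

As if non-drop at 30 labels/s: (2 × 3600 + 21 × 60 + 13) × 30 + 17 = 254207.
Minute boundaries passed: 141; those not divisible by 10: 141 − 14 = 127; dropped labels = 2 × 127 = 254.
Actual frame index = 254207 − 254 = 253953.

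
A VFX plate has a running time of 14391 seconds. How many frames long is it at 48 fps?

Frames = 14391 × 48 = 690768.

690768 frames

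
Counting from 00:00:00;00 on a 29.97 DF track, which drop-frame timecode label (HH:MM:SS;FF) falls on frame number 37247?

Ten DF minutes hold 17982 frames, so frame 37247 lies in block 2 (frames 35964–53945) with 1283 frames into that block.
The block's first minute is 1800 frames and the rest 1798 each; 1283 frames reaches minute 0, so 2 × 18 + 0 × 2 = 36 labels have been skipped so far.
Adding those back, label number 37247 + 36 = 37283 at 30 labels/s is 1242 s + 23 f = 0 h 20 min 42 s frame 23, i.e. 00:20:42;23.

00:20:42;23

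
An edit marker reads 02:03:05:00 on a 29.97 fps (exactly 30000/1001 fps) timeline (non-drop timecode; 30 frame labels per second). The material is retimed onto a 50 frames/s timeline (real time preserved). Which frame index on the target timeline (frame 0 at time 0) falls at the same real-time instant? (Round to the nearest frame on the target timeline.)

frame 369619

Source frame index: (2×3600 + 3×60 + 5) × 30 + 0 = 221550.
Real time: 221550 / (30000/1001) = 1478477/200 s.
Target frame: (1478477/200) × (50) = 1478477/4 ≈ 369619.250 → 369619.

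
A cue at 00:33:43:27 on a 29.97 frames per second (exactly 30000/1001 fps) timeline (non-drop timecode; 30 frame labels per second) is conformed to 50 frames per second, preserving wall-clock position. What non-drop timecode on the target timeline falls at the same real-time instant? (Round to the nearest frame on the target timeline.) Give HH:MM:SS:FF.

Source frame index: (0×3600 + 33×60 + 43) × 30 + 27 = 60717.
Real time: 60717 / (30000/1001) = 20259239/10000 s.
Target frame: (20259239/10000) × (50) = 20259239/200 ≈ 101296.195 → 101296.
At 50 labels/s: frame 101296 → 00:33:45:46.

00:33:45:46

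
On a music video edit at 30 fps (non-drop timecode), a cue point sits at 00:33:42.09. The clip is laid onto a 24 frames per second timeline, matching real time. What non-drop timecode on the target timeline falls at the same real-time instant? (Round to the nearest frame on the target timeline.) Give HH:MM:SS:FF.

Source frame index: (0×3600 + 33×60 + 42) × 30 + 9 = 60669.
Real time: 60669 / (30) = 20223/10 s.
Target frame: (20223/10) × (24) = 242676/5 ≈ 48535.200 → 48535.
At 24 labels/s: frame 48535 → 00:33:42:07.

00:33:42:07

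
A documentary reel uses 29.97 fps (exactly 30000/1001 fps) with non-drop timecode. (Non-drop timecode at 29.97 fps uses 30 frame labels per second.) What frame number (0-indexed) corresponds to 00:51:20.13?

Total seconds to the label: (0 × 3600 + 51 × 60 + 20) = 3080.
Frame index = 3080 × 30 + 13 = 92413.

frame 92413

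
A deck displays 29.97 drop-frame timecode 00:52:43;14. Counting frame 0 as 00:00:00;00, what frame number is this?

94810

As if non-drop at 30 labels/s: (0 × 3600 + 52 × 60 + 43) × 30 + 14 = 94904.
Minute boundaries passed: 52; those not divisible by 10: 52 − 5 = 47; dropped labels = 2 × 47 = 94.
Actual frame index = 94904 − 94 = 94810.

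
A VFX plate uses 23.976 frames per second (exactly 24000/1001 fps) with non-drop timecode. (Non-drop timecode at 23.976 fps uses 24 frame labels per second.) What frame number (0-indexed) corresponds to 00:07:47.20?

Total seconds to the label: (0 × 3600 + 7 × 60 + 47) = 467.
Frame index = 467 × 24 + 20 = 11228.

frame 11228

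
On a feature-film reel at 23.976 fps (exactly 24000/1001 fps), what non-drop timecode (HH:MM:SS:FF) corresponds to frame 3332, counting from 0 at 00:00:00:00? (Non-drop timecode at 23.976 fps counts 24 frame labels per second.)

00:02:18:20

3332 ÷ 24 = 138 full seconds, remainder 20 frames.
138 s = 0 h 2 min 18 s.
Timecode: 00:02:18:20.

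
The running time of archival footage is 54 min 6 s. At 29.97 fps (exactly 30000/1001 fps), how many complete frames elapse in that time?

54 min 6 s = 3246 s.
Frames = 3246 × 30000/1001 = 97380000/1001 ≈ 97282.7173.
Complete frames: 97282.

97282 frames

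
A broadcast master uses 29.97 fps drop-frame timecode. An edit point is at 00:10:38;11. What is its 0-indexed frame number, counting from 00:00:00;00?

19133

Complete 10-minute blocks: 1, each 17982 frames → 17982.
Remaining 0 whole minutes in the current block: 0 frames.
Within the current minute: 38 × 30 + 11 = 1151. Total = 17982 + 0 + 1151 = 19133.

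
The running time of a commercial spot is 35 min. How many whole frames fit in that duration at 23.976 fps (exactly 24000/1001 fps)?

50349 frames

35 min = 2100 s.
Frames = 2100 × 24000/1001 = 7200000/143 ≈ 50349.6503.
Complete frames: 50349.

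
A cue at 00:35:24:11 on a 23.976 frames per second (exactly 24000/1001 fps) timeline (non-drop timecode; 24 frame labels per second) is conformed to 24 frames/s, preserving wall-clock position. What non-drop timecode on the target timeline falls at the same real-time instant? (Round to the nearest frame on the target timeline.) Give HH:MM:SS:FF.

Source frame index: (0×3600 + 35×60 + 24) × 24 + 11 = 50987.
Real time: 50987 / (24000/1001) = 51037987/24000 s.
Target frame: (51037987/24000) × (24) = 51037987/1000 ≈ 51037.987 → 51038.
At 24 labels/s: frame 51038 → 00:35:26:14.

00:35:26:14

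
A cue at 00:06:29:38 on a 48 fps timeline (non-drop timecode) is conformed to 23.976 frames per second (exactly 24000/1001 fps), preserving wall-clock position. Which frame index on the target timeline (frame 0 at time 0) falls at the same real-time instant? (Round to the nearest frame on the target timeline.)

Source frame index: (0×3600 + 6×60 + 29) × 48 + 38 = 18710.
Real time: 18710 / (48) = 9355/24 s.
Target frame: (9355/24) × (24000/1001) = 9355000/1001 ≈ 9345.654 → 9346.

frame 9346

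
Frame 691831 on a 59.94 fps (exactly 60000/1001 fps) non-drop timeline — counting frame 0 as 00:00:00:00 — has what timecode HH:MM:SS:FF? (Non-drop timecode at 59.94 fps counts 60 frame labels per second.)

03:12:10:31

691831 ÷ 60 = 11530 full seconds, remainder 31 frames.
11530 s = 3 h 12 min 10 s.
Timecode: 03:12:10:31.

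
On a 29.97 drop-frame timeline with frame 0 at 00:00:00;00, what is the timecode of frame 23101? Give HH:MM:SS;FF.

Each 10-minute DF block holds 10 × 60 × 30 − 9 × 2 = 17982 frames. 23101 ÷ 17982 → 1 full block, remainder 5119.
Within the partial block the first minute is 1800 frames and each further minute 1798, so 2 further minute boundaries passed. Total skipped labels = 18 × 1 + 2 × 2 = 22.
Non-drop label index = 23101 + 22 = 23123; at 30 labels/s that is 00:12:50:23, i.e. DF 00:12:50;23.

00:12:50;23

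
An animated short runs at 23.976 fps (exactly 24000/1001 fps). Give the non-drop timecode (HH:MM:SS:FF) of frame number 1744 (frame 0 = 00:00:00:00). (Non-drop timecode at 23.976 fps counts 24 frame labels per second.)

1744 ÷ 24 = 72 full seconds, remainder 16 frames.
72 s = 0 h 1 min 12 s.
Timecode: 00:01:12:16.

00:01:12:16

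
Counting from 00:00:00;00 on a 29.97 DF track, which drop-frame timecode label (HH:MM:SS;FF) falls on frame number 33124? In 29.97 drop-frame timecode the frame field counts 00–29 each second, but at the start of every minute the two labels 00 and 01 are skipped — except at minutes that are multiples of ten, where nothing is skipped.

00:18:25;08

Each 10-minute DF block holds 10 × 60 × 30 − 9 × 2 = 17982 frames. 33124 ÷ 17982 → 1 full block, remainder 15142.
Within the partial block the first minute is 1800 frames and each further minute 1798, so 8 further minute boundaries passed. Total skipped labels = 18 × 1 + 2 × 8 = 34.
Non-drop label index = 33124 + 34 = 33158; at 30 labels/s that is 00:18:25:08, i.e. DF 00:18:25;08.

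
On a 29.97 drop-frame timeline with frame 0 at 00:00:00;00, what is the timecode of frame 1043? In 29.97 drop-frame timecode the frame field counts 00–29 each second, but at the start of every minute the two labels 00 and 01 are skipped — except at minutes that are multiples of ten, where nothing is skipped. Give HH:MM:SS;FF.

00:00:34;23

Each 10-minute DF block holds 10 × 60 × 30 − 9 × 2 = 17982 frames. 1043 ÷ 17982 → 0 full blocks, remainder 1043.
Within the partial block the first minute is 1800 frames and each further minute 1798, so 0 further minute boundaries passed. Total skipped labels = 18 × 0 + 2 × 0 = 0.
Non-drop label index = 1043 + 0 = 1043; at 30 labels/s that is 00:00:34:23, i.e. DF 00:00:34;23.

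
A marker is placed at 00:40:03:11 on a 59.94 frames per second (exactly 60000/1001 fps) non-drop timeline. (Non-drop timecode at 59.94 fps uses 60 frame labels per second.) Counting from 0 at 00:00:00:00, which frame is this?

144191

Total seconds to the label: (0 × 3600 + 40 × 60 + 3) = 2403.
Frame index = 2403 × 60 + 11 = 144191.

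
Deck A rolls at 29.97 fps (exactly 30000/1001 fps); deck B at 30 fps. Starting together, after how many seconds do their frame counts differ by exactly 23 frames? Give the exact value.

23023/30 seconds

The gap grows by |30 − 30000/1001| = 30/1001 frames per second.
Time for a 23-frame gap: 23 ÷ (30/1001) = 23023/30 s.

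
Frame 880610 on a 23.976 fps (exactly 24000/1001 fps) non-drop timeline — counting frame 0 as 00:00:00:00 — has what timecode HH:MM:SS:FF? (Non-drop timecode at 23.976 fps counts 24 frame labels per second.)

10:11:32:02

880610 ÷ 24 = 36692 full seconds, remainder 2 frames.
36692 s = 10 h 11 min 32 s.
Timecode: 10:11:32:02.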